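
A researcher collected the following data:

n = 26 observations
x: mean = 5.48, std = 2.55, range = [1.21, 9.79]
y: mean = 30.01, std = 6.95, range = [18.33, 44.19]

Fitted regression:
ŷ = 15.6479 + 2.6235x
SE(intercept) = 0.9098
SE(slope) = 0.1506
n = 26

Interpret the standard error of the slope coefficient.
SE(β̂₁) = 0.1506 is the estimated standard deviation of the slope estimate across repeated samples; relative to β̂₁ = 2.6235 that is 5.7%, a precise estimate.

SE(β̂₁) = 0.1506 says: if we drew many samples of n = 26 from the same population and refit each time, the fitted slopes would scatter with a standard deviation of roughly 0.1506 around the true β₁.

Relative precision:
- SE / |β̂₁| = 0.1506 / 2.6235 = 5.7%
- Rule of thumb (under 20%: precise; 20% to under 50%: moderately precise; 50% or more: imprecise) → precise

Link to the t-test: t = β̂₁ / SE(β̂₁) = 2.6235 / 0.1506 = 17.4203, the statistic for H₀: β₁ = 0.

What drives SE(β̂₁): larger n (here n = 26) → smaller SE.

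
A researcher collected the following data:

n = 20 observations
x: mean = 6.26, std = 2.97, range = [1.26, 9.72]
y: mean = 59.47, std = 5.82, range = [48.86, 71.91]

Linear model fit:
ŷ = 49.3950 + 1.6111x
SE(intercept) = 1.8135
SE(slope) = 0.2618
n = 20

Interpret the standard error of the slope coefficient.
The slope 1.6111 is pinned down to within about ±0.2618 (one SE) by these data — relative uncertainty 16.2%, i.e. precise.

SE(β̂₁) = s / √Sxx, where s is the residual standard deviation and Sxx = Σ(x − x̄)². It is the yardstick for how far β̂₁ = 1.6111 could plausibly be from the true slope.

Relative precision:
- SE / |β̂₁| = 0.2618 / 1.6111 = 16.2%
- Rule of thumb (under 20%: precise; 20% to under 50%: moderately precise; 50% or more: imprecise) → precise

Rough 95% range (±2 SE): 1.6111 ± 0.5236 → (1.0875, 2.1347).

What drives SE(β̂₁): larger n (here n = 20) → smaller SE.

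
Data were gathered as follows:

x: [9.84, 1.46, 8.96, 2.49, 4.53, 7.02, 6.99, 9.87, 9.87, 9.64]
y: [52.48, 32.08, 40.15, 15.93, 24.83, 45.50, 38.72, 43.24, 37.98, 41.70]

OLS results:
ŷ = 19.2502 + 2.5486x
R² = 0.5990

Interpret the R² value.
About 59.90% of the variability in y is accounted for by the regression on x (R² = 0.5990) — a moderate linear fit.

R² (coefficient of determination) measures the proportion of variance in y explained by the regression model.

Here R² = 0.5990:
- Explained: 59.90% of the variation in y
- Unexplained (residual): 100% − 59.90% = 40.10%
- Rule of thumb (below 0.3 weak; 0.3 to below 0.7 moderate; 0.7 and above strong) → moderate

Note: R² says nothing about causation, and a high R² does not by itself mean the linear form is appropriate — check the residuals.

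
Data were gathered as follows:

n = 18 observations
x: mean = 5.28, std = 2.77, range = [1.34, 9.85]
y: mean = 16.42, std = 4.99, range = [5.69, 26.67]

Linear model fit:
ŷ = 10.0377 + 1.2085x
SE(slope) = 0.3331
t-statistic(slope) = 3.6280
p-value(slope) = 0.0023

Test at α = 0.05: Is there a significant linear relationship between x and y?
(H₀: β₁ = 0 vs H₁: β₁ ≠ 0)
Reject H₀: p-value = 0.0023 < α = 0.05. The linear relationship is significant at the 5% level.

Hypothesis test for the slope coefficient:

H₀: β₁ = 0 (no linear relationship)
H₁: β₁ ≠ 0 (linear relationship exists)

Test statistic: t = β̂₁ / SE(β̂₁) = 1.2085 / 0.3331 = 3.6280

p = 0.0023: how often a slope estimate this far from 0 (in SE units) would arise by chance if β₁ were truly 0.

Decision rule: reject H₀ if p-value < α.
p-value = 0.0023 < α = 0.05 → reject H₀.

At α = 0.05 the data do provide convincing evidence of a nonzero slope.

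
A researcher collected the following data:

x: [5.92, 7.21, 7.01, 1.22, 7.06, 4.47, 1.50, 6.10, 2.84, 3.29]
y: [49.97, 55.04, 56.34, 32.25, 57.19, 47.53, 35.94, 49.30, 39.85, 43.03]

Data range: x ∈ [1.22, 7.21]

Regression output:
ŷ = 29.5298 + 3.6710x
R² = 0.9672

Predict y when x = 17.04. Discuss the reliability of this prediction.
The equation gives ŷ = 92.0836; however x = 17.04 is 9.83 units above the observed range, so this extrapolated value should not be trusted.

Prediction calculation:
ŷ = 29.5298 + 3.6710 × 17.04
ŷ = 92.0836

Reliability:
- Data range: x ∈ [1.22, 7.21]
- Prediction point: x = 17.04 is 9.83 units above the observed range → this is EXTRAPOLATION, not interpolation

Why that matters here:
- The standard error of prediction grows with (x − x̄)², and x = 17.04 is far from x̄ = 4.66
- R² describes fit only over the sampled x values; it says nothing about behaviour beyond them

Report the number if required, but flag clearly that it is an extrapolation.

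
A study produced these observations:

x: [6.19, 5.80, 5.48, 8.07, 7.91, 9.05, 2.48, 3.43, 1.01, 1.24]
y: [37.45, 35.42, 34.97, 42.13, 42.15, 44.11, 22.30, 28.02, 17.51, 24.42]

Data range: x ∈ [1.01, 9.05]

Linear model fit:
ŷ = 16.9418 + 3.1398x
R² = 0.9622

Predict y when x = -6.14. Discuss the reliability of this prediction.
ŷ = -2.3366 (extrapolation — x = -6.14 lies outside [1.01, 9.05], so reliability is low).

Prediction calculation:
ŷ = 16.9418 + 3.1398 × (-6.14)
ŷ = -2.3366

Reliability:
- Data range: x ∈ [1.01, 9.05]
- Prediction point: x = -6.14 is 7.15 units below the observed range → this is EXTRAPOLATION, not interpolation

Why that matters here:
- Real relationships often flatten, saturate, or turn nonlinear at extremes
- The linear relationship may not hold outside the observed range
- There are no observations near this x to validate the fitted line there

The R² = 0.9622 only validates the fit within [1.01, 9.05]; treat ŷ = -2.3366 with caution.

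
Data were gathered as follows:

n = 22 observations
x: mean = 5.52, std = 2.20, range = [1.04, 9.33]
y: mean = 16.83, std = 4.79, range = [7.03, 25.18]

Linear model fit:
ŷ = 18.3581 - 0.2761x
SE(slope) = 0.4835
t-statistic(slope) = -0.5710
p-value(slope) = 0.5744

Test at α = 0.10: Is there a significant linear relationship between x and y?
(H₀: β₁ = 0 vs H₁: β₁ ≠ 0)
p-value = 0.5744 ≥ α = 0.10, so we fail to reject H₀. The relationship is not significant.

Hypothesis test for the slope coefficient:

H₀: β₁ = 0 (no linear relationship)
H₁: β₁ ≠ 0 (linear relationship exists)

Test statistic: t = β̂₁ / SE(β̂₁) = -0.2761 / 0.4835 = -0.5710

p = 0.5744: how often a slope estimate this far from 0 (in SE units) would arise by chance if β₁ were truly 0.

Decision rule: reject H₀ if p-value < α.
p-value = 0.5744 ≥ α = 0.10 → fail to reject H₀.

Conclusion: the linear association between x and y is not significant at the 10% level.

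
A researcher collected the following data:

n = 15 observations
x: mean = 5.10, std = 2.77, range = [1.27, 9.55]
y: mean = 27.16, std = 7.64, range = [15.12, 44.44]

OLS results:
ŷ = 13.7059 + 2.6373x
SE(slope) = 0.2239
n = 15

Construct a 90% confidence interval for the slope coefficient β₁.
The 90% CI for β₁ is (2.2408, 3.0338)

Confidence interval for the slope:

The 90% CI for β₁ is: β̂₁ ± t*(α/2, n-2) × SE(β̂₁)

Step 1: Find critical t-value
- Confidence level = 0.9
- Degrees of freedom = n - 2 = 15 - 2 = 13
- t*(α/2, 13) = 1.7709

Step 2: Calculate margin of error
Margin = 1.7709 × 0.2239 = 0.3965

Step 3: Construct interval
CI = 2.6373 ± 0.3965
CI = (2.2408, 3.0338)

Interpretation: intervals built this way capture the true β₁ in 90% of repeated samples; here the plausible range for the per-unit effect of x on y is 2.2408 to 3.0338.
The interval does not include 0, suggesting a significant linear relationship.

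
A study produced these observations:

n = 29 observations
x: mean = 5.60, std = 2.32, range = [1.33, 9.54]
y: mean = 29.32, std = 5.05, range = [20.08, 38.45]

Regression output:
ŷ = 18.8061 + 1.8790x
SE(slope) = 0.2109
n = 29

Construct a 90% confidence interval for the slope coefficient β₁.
The 90% CI for β₁ is (1.5198, 2.2382)

Confidence interval for the slope:

The 90% CI for β₁ is: β̂₁ ± t*(α/2, n-2) × SE(β̂₁)

Step 1: Find critical t-value
- Confidence level = 0.9
- Degrees of freedom = n - 2 = 29 - 2 = 27
- t*(α/2, 27) = 1.7033

Step 2: Calculate margin of error
Margin = 1.7033 × 0.2109 = 0.3592

Step 3: Construct interval
CI = 1.8790 ± 0.3592
CI = (1.5198, 2.2382)

Interpretation: each one-unit increase in x is associated with a change in mean y of between 1.5198 and 2.2382, with 90% confidence.
Both endpoints are positive, so the data support a genuinely positive slope at this confidence level.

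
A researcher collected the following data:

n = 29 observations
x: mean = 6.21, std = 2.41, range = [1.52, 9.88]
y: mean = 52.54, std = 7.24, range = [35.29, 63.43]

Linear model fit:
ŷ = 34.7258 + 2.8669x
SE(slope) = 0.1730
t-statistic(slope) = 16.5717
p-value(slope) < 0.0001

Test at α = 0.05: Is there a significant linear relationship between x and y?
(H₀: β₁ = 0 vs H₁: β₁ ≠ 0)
Reject H₀: p-value < 0.0001 < α = 0.05. The linear relationship is significant at the 5% level.

Hypothesis test for the slope coefficient:

H₀: β₁ = 0 (no linear relationship)
H₁: β₁ ≠ 0 (linear relationship exists)

Test statistic: t = β̂₁ / SE(β̂₁) = 2.8669 / 0.1730 = 16.5717

With df = 27, the two-sided p-value for |t| = 16.5717 is <0.0001.

Decision rule: reject H₀ if p-value < α.
p-value < 0.0001 < α = 0.05 → reject H₀.

There is sufficient evidence at the 5% significance level to conclude that a linear relationship exists between x and y.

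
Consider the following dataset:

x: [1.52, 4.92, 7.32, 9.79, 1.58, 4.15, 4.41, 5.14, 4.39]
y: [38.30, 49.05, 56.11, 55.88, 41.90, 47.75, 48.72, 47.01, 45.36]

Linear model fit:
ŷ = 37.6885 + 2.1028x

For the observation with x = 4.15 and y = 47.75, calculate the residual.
Residual = 1.3349

The residual is the difference between the actual value and the predicted value:

Residual = y - ŷ

Step 1: Calculate predicted value
ŷ = 37.6885 + 2.1028 × 4.15
ŷ = 46.4151

Step 2: Calculate residual
Residual = 47.75 - 46.4151
Residual = 1.3349

Sign check: y > ŷ, so the point is above the line and the fit underestimates here.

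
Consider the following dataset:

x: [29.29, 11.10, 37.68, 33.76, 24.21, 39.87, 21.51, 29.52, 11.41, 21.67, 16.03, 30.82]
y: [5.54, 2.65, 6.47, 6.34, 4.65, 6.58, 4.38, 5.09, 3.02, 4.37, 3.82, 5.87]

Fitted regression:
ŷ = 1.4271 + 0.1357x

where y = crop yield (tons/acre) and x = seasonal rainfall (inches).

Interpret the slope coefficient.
For each additional inch of rainfall, predicted crop yield increases by approximately 0.1357 tons/acre.

The slope coefficient β₁ = 0.1357 represents the marginal effect of rainfall on crop yield.

Interpretation:
- Rainfall up by 1 inch → predicted crop yield increases by 0.1357 tons/acre
- The effect is assumed constant over the observed range of x (linearity)
- The slope describes association in these data, not necessarily a causal effect

The intercept β₀ = 1.4271 is the predicted crop yield when rainfall = 0; since the smallest observed x is 11.10, this is an extrapolation and mainly anchors the line.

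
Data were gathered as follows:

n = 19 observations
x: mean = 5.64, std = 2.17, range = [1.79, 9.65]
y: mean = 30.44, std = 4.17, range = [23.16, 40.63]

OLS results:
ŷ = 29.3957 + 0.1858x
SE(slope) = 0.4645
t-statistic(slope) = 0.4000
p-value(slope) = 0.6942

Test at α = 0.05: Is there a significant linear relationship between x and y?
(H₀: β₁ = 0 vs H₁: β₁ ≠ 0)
p-value = 0.6942 ≥ α = 0.05, so we fail to reject H₀. The relationship is not significant.

Hypothesis test for the slope coefficient:

H₀: β₁ = 0 (no linear relationship)
H₁: β₁ ≠ 0 (linear relationship exists)

Test statistic: t = β̂₁ / SE(β̂₁) = 0.1858 / 0.4645 = 0.4000

p = 0.6942: how often a slope estimate this far from 0 (in SE units) would arise by chance if β₁ were truly 0.

Decision rule: reject H₀ if p-value < α.
p-value = 0.6942 ≥ α = 0.05 → fail to reject H₀.

At α = 0.05 the data do not provide convincing evidence of a nonzero slope.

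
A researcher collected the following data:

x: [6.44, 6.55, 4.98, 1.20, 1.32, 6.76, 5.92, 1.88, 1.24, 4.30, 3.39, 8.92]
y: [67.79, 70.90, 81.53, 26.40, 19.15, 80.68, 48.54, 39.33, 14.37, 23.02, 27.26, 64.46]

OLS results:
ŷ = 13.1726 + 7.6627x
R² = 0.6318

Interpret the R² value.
About 63.18% of the variability in y is accounted for by the regression on x (R² = 0.6318) — a moderate linear fit.

R² (coefficient of determination) measures the proportion of variance in y explained by the regression model.

Here R² = 0.6318:
- Explained: 63.18% of the variation in y
- Unexplained (residual): 100% − 63.18% = 36.82%
- Rule of thumb (below 0.3 weak; 0.3 to below 0.7 moderate; 0.7 and above strong) → moderate

Equivalently, for simple linear regression R² = r², so |r| = √0.6318 ≈ 0.7949.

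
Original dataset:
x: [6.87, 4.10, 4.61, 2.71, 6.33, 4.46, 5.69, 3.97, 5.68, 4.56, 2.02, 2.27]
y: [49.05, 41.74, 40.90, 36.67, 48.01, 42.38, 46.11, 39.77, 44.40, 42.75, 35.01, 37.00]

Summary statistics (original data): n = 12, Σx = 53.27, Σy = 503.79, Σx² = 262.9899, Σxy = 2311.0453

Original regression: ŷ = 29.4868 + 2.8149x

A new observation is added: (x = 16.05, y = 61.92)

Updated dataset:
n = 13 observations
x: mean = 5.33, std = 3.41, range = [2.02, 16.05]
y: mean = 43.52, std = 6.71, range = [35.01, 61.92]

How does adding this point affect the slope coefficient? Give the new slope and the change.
The slope changes from 2.8149 to 1.9100 (change of -0.9049, or -32.1%).

x = 16.05 lies well outside the original x-range [2.02, 6.87] (x̄ ≈ 4.44), so this observation has high leverage and can move the slope substantially.

Step 1: Update the sums with the new point (n goes from 12 to 13)
Σx  = 53.27 + 16.05 = 69.32
Σy  = 503.79 + 61.92 = 565.71
Σx² = 262.9899 + 16.05² = 262.9899 + 257.6025 = 520.5924
Σxy = 2311.0453 + 16.05×61.92 = 2311.0453 + 993.8160 = 3304.8613

Step 2: Recompute the slope with b₁ = (nΣxy − ΣxΣy) / (nΣx² − (Σx)²)
Numerator   = 13×3304.8613 − 69.32×565.71 = 42963.1969 − 39215.0172 = 3748.1797
Denominator = 13×520.5924 − 69.32² = 6767.7012 − 4805.2624 = 1962.4388
b₁(new) = 3748.1797 / 1962.4388 = 1.9100

(Same formula on the original sums: (12×2311.0453 − 53.27×503.79) / (12×262.9899 − 53.27²) = 895.6503 / 318.1859 = 2.8149, matching the given fit.)

Step 3: Change in slope
Δβ₁ = 1.9100 − 2.8149 = -0.9049
Relative change = -0.9049 / 2.8149 × 100% = -32.1%
→ the slope decreases when the point is added.

A high-leverage point only changes the slope if it is off the original line; here y = 61.92 is below the original trend, so the slope decreases.
In practice: check such a point for data-entry or measurement error.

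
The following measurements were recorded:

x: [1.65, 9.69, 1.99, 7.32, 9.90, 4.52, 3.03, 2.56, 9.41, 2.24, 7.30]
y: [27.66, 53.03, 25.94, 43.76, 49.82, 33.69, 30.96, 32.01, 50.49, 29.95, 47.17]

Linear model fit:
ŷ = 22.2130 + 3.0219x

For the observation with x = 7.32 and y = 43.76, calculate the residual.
Residual = -0.5733

The residual is the difference between the actual value and the predicted value:

Residual = y - ŷ

Step 1: Calculate predicted value
ŷ = 22.2130 + 3.0219 × 7.32
ŷ = 44.3333

Step 2: Calculate residual
Residual = 43.76 - 44.3333
Residual = -0.5733

Sign check: y < ŷ, so the point is below the line and the fit overestimates here.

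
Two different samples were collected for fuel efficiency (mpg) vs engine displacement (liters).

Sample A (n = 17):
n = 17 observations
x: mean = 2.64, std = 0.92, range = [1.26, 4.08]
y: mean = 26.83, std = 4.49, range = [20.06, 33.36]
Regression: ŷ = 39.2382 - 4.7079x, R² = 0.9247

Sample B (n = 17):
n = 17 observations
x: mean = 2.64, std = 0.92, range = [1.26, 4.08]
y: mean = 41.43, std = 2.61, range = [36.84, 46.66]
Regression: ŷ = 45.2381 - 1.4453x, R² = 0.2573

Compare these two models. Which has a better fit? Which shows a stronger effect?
Model A has the better fit (R² = 0.9247 vs 0.2573). Model A shows the stronger effect (|β₁| = 4.7079 vs 1.4453).

Model Comparison:

Fit — compare R²:
- Model A: R² = 0.9247 → 92.47% of variance in fuel efficiency explained
- Model B: R² = 0.2573 → 25.73% of variance in fuel efficiency explained
- 0.9247 > 0.2573 → Model A has the better fit

Strength of effect — compare |β₁|:
- Model A: β₁ = -4.7079 → predicted fuel efficiency falls 4.7079 mpg per additional liter of engine displacement
- Model B: β₁ = -1.4453 → predicted fuel efficiency falls 1.4453 mpg per additional liter of engine displacement
- |-4.7079| > |-1.4453| → Model A shows the stronger marginal effect

Note: A steeper slope doesn't make a better model if the scatter around the line is large.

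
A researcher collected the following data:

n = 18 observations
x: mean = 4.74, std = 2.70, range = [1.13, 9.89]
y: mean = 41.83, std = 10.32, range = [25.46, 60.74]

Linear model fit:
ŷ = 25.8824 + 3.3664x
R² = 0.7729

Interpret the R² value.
R² = 0.7729 means 77.29% of the variation in y is explained by the linear relationship with x. This indicates a strong fit.

R² = 1 − SS_res/SS_tot compares the residual scatter to the total scatter of y about its mean.

Here R² = 0.7729:
- Explained: 77.29% of the variation in y
- Unexplained (residual): 100% − 77.29% = 22.71%
- Rule of thumb (below 0.3 weak; 0.3 to below 0.7 moderate; 0.7 and above strong) → strong

Equivalently, for simple linear regression R² = r², so |r| = √0.7729 ≈ 0.8791.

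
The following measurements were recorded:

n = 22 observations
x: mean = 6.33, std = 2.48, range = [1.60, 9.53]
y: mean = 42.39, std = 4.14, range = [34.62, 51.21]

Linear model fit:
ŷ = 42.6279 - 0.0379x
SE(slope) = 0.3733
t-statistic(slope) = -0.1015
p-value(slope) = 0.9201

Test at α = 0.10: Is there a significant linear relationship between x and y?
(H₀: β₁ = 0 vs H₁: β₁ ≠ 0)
Fail to reject H₀: p-value = 0.9201 ≥ α = 0.10. The linear relationship is not significant at the 10% level.

Hypothesis test for the slope coefficient:

H₀: β₁ = 0 (no linear relationship)
H₁: β₁ ≠ 0 (linear relationship exists)

Test statistic: t = β̂₁ / SE(β̂₁) = -0.0379 / 0.3733 = -0.1015

p = 0.9201: how often a slope estimate this far from 0 (in SE units) would arise by chance if β₁ were truly 0.

Decision rule: reject H₀ if p-value < α.
p-value = 0.9201 ≥ α = 0.10 → fail to reject H₀.

Conclusion: the linear association between x and y is not significant at the 10% level.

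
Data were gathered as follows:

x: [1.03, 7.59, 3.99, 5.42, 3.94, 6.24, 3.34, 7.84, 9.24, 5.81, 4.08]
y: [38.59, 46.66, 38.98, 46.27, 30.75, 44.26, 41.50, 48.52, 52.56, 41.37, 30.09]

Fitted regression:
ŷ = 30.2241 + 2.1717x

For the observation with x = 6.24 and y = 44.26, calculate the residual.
Residual = 0.4845

The residual is the difference between the actual value and the predicted value:

Residual = y - ŷ

Step 1: Calculate predicted value
ŷ = 30.2241 + 2.1717 × 6.24
ŷ = 43.7755

Step 2: Calculate residual
Residual = 44.26 - 43.7755
Residual = 0.4845

The residual is positive, so the observed y = 44.26 sits above the regression line (the line underestimates it by 0.4845).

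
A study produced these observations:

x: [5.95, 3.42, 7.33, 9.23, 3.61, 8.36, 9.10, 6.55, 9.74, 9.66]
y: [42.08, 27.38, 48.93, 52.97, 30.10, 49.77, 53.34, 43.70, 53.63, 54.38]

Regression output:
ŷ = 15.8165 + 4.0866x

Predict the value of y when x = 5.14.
ŷ = 36.8216

To predict y for x = 5.14, substitute into the regression equation:

ŷ = 15.8165 + 4.0866 × 5.14
ŷ = 15.8165 + 21.0051
ŷ = 36.8216

This is the fitted mean response at that x — an individual observation would come with a wider prediction interval.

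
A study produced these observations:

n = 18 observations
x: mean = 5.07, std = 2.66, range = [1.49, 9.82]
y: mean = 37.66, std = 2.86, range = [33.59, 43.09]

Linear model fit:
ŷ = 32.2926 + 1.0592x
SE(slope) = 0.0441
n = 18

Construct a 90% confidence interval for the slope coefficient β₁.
The 90% CI for β₁ is (0.9822, 1.1362)

Confidence interval for the slope:

The 90% CI for β₁ is: β̂₁ ± t*(α/2, n-2) × SE(β̂₁)

Step 1: Find critical t-value
- Confidence level = 0.9
- Degrees of freedom = n - 2 = 18 - 2 = 16
- t*(α/2, 16) = 1.7459

Step 2: Calculate margin of error
Margin = 1.7459 × 0.0441 = 0.0770

Step 3: Construct interval
CI = 1.0592 ± 0.0770
CI = (0.9822, 1.1362)

Interpretation: intervals built this way capture the true β₁ in 90% of repeated samples; here the plausible range for the per-unit effect of x on y is 0.9822 to 1.1362.
The interval does not include 0, suggesting a significant linear relationship.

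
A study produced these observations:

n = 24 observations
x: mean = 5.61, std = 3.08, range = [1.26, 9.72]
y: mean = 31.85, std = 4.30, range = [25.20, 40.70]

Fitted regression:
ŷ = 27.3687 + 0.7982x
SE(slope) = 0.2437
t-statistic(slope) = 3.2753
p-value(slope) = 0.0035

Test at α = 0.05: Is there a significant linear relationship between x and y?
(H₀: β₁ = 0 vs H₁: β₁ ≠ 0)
p-value = 0.0035 < α = 0.05, so we reject H₀. The relationship is significant.

Hypothesis test for the slope coefficient:

H₀: β₁ = 0 (no linear relationship)
H₁: β₁ ≠ 0 (linear relationship exists)

Test statistic: t = β̂₁ / SE(β̂₁) = 0.7982 / 0.2437 = 3.2753

The p-value (0.0035) is the probability, under H₀, of a t-statistic at least as extreme as |t| = 3.2753 (two-sided, df = n − 2 = 22).

Decision rule: reject H₀ if p-value < α.
p-value = 0.0035 < α = 0.05 → reject H₀.

Conclusion: the linear association between x and y is significant at the 5% level.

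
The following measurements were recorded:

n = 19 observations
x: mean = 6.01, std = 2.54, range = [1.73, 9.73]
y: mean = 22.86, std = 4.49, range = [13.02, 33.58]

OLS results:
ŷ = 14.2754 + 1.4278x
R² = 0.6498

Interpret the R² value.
R² = 0.6498 means 64.98% of the variation in y is explained by the linear relationship with x. This indicates a moderate fit.

The coefficient of determination R² is the fraction of the total variation in y that the fitted line accounts for.

Here R² = 0.6498:
- Explained: 64.98% of the variation in y
- Unexplained (residual): 100% − 64.98% = 35.02%
- Rule of thumb (below 0.3 weak; 0.3 to below 0.7 moderate; 0.7 and above strong) → moderate

Calculation: R² = 1 − (SS_res / SS_tot), where SS_res is the sum of squared residuals and SS_tot the total sum of squares.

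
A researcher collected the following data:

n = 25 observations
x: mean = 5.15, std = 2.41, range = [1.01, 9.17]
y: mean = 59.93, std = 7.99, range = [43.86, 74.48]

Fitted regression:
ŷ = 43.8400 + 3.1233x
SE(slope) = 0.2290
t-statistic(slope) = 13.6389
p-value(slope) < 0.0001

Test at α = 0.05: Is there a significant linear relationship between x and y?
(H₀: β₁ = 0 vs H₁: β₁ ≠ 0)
Since p-value < 0.0001 < α = 0.05, reject H₀ — the slope is significantly different from 0.

Hypothesis test for the slope coefficient:

H₀: β₁ = 0 (no linear relationship)
H₁: β₁ ≠ 0 (linear relationship exists)

Test statistic: t = β̂₁ / SE(β̂₁) = 3.1233 / 0.2290 = 13.6389

p < 0.0001: how often a slope estimate this far from 0 (in SE units) would arise by chance if β₁ were truly 0.

Decision rule: reject H₀ if p-value < α.
p-value < 0.0001 < α = 0.05 → reject H₀.

At α = 0.05 the data do provide convincing evidence of a nonzero slope.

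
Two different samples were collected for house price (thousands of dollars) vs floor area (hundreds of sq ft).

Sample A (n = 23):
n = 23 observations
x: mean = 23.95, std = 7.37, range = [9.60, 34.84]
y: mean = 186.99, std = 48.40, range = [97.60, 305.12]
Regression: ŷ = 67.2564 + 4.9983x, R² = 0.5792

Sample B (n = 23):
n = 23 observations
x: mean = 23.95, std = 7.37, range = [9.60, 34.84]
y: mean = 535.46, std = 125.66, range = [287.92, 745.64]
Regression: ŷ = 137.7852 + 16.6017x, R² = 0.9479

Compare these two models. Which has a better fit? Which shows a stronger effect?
Model B has the better fit (R² = 0.9479 vs 0.5792). Model B shows the stronger effect (|β₁| = 16.6017 vs 4.9983).

Model Comparison:

Goodness of fit (R²):
- Model A: R² = 0.5792 → 57.92% of variance in house price explained
- Model B: R² = 0.9479 → 94.79% of variance in house price explained
- 0.9479 > 0.5792 → Model B has the better fit

Effect size (slope magnitude):
- Model A: β₁ = 4.9983 → predicted house price rises 4.9983 thousand dollars per additional hundred sq ft of floor area
- Model B: β₁ = 16.6017 → predicted house price rises 16.6017 thousand dollars per additional hundred sq ft of floor area
- |4.9983| < |16.6017| → Model B shows the stronger marginal effect

Note: R² measures how tightly points cluster around the line; β₁ measures how steep the line is — they answer different questions.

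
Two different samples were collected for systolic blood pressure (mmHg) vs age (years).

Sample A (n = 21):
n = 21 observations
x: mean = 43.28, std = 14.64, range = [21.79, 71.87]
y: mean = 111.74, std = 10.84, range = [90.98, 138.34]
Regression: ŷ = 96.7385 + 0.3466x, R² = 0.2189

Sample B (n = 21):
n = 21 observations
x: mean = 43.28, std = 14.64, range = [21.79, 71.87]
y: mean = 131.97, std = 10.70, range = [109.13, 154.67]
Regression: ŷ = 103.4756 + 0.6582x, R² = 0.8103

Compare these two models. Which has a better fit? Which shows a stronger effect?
Model B has the better fit (R² = 0.8103 vs 0.2189). Model B shows the stronger effect (|β₁| = 0.6582 vs 0.3466).

Model Comparison:

Goodness of fit (R²):
- Model A: R² = 0.2189 → 21.89% of variance in blood pressure explained
- Model B: R² = 0.8103 → 81.03% of variance in blood pressure explained
- 0.8103 > 0.2189 → Model B has the better fit

Strength of effect — compare |β₁|:
- Model A: β₁ = 0.3466 → predicted blood pressure rises 0.3466 mmHg per additional year of age
- Model B: β₁ = 0.6582 → predicted blood pressure rises 0.6582 mmHg per additional year of age
- |0.3466| < |0.6582| → Model B shows the stronger marginal effect

Notes:
- R² measures how tightly points cluster around the line; β₁ measures how steep the line is — they answer different questions.
- A better fit (higher R²) doesn't necessarily mean a more important relationship.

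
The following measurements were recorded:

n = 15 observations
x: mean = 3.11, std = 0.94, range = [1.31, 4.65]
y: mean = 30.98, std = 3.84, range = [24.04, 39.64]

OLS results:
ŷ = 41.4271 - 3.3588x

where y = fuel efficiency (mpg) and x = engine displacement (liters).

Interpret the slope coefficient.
An increase of one liter in engine displacement is associated with a 3.3588 mpg decrease in predicted fuel efficiency.

The slope β₁ = -3.3588 gives the rate at which the fitted fuel efficiency changes with engine displacement.

Interpretation:
- Engine displacement up by 1 liter → predicted fuel efficiency decreases by 3.3588 mpg
- This is a linear approximation: the same per-unit change is assumed across the whole observed x range
- The slope describes association in these data, not necessarily a causal effect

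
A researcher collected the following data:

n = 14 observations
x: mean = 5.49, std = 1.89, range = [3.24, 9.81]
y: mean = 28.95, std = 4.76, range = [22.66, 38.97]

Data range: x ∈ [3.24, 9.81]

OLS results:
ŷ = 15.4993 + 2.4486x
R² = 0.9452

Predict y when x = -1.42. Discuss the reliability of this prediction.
ŷ = 12.0223 (extrapolation — x = -1.42 lies outside [3.24, 9.81], so reliability is low).

Prediction calculation:
ŷ = 15.4993 + 2.4486 × (-1.42)
ŷ = 12.0223

Reliability:
- Data range: x ∈ [3.24, 9.81]
- Prediction point: x = -1.42 is 4.66 units below the observed range → this is EXTRAPOLATION, not interpolation

Why that matters here:
- The standard error of prediction grows with (x − x̄)², and x = -1.42 is far from x̄ = 5.49
- Real relationships often flatten, saturate, or turn nonlinear at extremes
- R² describes fit only over the sampled x values; it says nothing about behaviour beyond them

Report the number if required, but flag clearly that it is an extrapolation.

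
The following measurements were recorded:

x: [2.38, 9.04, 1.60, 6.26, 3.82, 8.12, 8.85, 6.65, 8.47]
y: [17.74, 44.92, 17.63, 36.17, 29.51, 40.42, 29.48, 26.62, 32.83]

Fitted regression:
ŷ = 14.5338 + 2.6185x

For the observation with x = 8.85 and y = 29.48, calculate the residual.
Residual = -8.2275

The residual is the difference between the actual value and the predicted value:

Residual = y - ŷ

Step 1: Calculate predicted value
ŷ = 14.5338 + 2.6185 × 8.85
ŷ = 37.7075

Step 2: Calculate residual
Residual = 29.48 - 37.7075
Residual = -8.2275

The residual is negative, so the observed y = 29.48 sits below the regression line (the line overestimates it by 8.2275).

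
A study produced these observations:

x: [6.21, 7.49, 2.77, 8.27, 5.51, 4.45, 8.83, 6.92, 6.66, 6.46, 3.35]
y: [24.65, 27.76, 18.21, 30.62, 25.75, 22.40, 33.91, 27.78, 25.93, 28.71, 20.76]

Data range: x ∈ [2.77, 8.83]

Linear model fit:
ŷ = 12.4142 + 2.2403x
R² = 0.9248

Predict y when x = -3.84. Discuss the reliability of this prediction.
ŷ = 3.8114, but this is extrapolation (below the data range [2.77, 8.83]) and may be unreliable.

Prediction calculation:
ŷ = 12.4142 + 2.2403 × (-3.84)
ŷ = 3.8114

Reliability:
- Data range: x ∈ [2.77, 8.83]
- Prediction point: x = -3.84 is 6.61 units below the observed range → this is EXTRAPOLATION, not interpolation

Why that matters here:
- Real relationships often flatten, saturate, or turn nonlinear at extremes
- The standard error of prediction grows with (x − x̄)², and x = -3.84 is far from x̄ = 6.08

A defensible statement: 'if the linear trend continued to x = -3.84, y would be about 3.8114' — the premise is untested.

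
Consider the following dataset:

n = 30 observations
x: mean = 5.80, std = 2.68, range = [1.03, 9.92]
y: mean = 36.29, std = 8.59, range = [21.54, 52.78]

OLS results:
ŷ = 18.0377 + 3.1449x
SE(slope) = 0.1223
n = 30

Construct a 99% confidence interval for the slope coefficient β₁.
The 99% CI for β₁ is (2.8069, 3.4829)

Confidence interval for the slope:

The 99% CI for β₁ is: β̂₁ ± t*(α/2, n-2) × SE(β̂₁)

Step 1: Find critical t-value
- Confidence level = 0.99
- Degrees of freedom = n - 2 = 30 - 2 = 28
- t*(α/2, 28) = 2.7633

Step 2: Calculate margin of error
Margin = 2.7633 × 0.1223 = 0.3380

Step 3: Construct interval
CI = 3.1449 ± 0.3380
CI = (2.8069, 3.4829)

Interpretation: intervals built this way capture the true β₁ in 99% of repeated samples; here the plausible range for the per-unit effect of x on y is 2.8069 to 3.4829.
Since 0 is outside the interval, a two-sided test at α = 0.01 would reject H₀: β₁ = 0.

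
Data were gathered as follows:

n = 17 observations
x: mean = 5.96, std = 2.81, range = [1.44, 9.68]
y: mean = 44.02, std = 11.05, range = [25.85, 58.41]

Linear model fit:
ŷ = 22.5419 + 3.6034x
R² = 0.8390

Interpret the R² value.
R² = 0.8390 means 83.90% of the variation in y is explained by the linear relationship with x. This indicates a strong fit.

The coefficient of determination R² is the fraction of the total variation in y that the fitted line accounts for.

Here R² = 0.8390:
- Explained: 83.90% of the variation in y
- Unexplained (residual): 100% − 83.90% = 16.10%
- Rule of thumb (below 0.3 weak; 0.3 to below 0.7 moderate; 0.7 and above strong) → strong

Equivalently, for simple linear regression R² = r², so |r| = √0.8390 ≈ 0.9160.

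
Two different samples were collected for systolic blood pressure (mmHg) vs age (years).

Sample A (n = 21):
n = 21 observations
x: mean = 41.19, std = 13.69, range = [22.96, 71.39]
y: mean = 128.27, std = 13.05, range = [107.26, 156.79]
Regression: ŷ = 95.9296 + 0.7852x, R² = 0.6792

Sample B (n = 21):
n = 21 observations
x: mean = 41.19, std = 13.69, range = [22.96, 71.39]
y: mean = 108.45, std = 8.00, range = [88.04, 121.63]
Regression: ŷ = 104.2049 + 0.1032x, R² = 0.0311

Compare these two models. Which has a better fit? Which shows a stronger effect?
Model A has the better fit (R² = 0.6792 vs 0.0311). Model A shows the stronger effect (|β₁| = 0.7852 vs 0.1032).

Model Comparison:

Goodness of fit (R²):
- Model A: R² = 0.6792 → 67.92% of variance in blood pressure explained
- Model B: R² = 0.0311 → 3.11% of variance in blood pressure explained
- 0.6792 > 0.0311 → Model A has the better fit

Strength of effect — compare |β₁|:
- Model A: β₁ = 0.7852 → predicted blood pressure rises 0.7852 mmHg per additional year of age
- Model B: β₁ = 0.1032 → predicted blood pressure rises 0.1032 mmHg per additional year of age
- |0.7852| > |0.1032| → Model A shows the stronger marginal effect

Note: The two samples could reflect different populations, time periods, or measurement quality.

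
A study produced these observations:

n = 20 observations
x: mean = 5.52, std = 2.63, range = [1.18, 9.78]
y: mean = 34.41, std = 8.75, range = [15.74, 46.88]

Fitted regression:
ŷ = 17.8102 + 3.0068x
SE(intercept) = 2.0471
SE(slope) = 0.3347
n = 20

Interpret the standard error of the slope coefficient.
SE(slope) = 0.3347 measures the uncertainty in the estimated slope. The coefficient is estimated precisely (SE/|β̂₁| = 11.1%).

SE(β̂₁) = 0.3347 says: if we drew many samples of n = 20 from the same population and refit each time, the fitted slopes would scatter with a standard deviation of roughly 0.3347 around the true β₁.

Relative precision:
- SE / |β̂₁| = 0.3347 / 3.0068 = 11.1%
- Rule of thumb (under 20%: precise; 20% to under 50%: moderately precise; 50% or more: imprecise) → precise

Link to interval estimation: a confidence interval for β₁ is β̂₁ ± t* × 0.3347, so SE sets the half-width per unit of t*.

What drives SE(β̂₁): more residual scatter → larger SE; larger n (here n = 20) → smaller SE.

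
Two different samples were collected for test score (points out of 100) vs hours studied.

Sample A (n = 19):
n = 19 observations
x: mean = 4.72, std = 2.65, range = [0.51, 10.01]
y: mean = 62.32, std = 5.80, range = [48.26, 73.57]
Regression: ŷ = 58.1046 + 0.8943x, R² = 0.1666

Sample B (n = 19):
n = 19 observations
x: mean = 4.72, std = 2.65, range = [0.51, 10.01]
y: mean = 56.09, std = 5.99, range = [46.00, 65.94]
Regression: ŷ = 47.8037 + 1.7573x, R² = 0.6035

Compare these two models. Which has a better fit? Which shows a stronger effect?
Model B has the better fit (R² = 0.6035 vs 0.1666). Model B shows the stronger effect (|β₁| = 1.7573 vs 0.8943).

Model Comparison:

Goodness of fit (R²):
- Model A: R² = 0.1666 → 16.66% of variance in test score explained
- Model B: R² = 0.6035 → 60.35% of variance in test score explained
- 0.6035 > 0.1666 → Model B has the better fit

Effect size (slope magnitude):
- Model A: β₁ = 0.8943 → predicted test score rises 0.8943 points per additional hour of study time
- Model B: β₁ = 1.7573 → predicted test score rises 1.7573 points per additional hour of study time
- |0.8943| < |1.7573| → Model B shows the stronger marginal effect

Note: A better fit (higher R²) doesn't necessarily mean a more important relationship.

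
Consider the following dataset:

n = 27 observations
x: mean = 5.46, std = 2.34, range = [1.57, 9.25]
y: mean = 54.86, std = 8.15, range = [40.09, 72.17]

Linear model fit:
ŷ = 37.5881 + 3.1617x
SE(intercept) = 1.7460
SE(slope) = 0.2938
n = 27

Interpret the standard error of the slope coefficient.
The slope 3.1617 is pinned down to within about ±0.2938 (one SE) by these data — relative uncertainty 9.3%, i.e. precise.

SE(β̂₁) = 0.2938 says: if we drew many samples of n = 27 from the same population and refit each time, the fitted slopes would scatter with a standard deviation of roughly 0.2938 around the true β₁.

Relative precision:
- SE / |β̂₁| = 0.2938 / 3.1617 = 9.3%
- Rule of thumb (under 20%: precise; 20% to under 50%: moderately precise; 50% or more: imprecise) → precise

Rough 95% range (±2 SE): 3.1617 ± 0.5876 → (2.5741, 3.7493).

What drives SE(β̂₁): more residual scatter → larger SE; wider spread of x values → smaller SE.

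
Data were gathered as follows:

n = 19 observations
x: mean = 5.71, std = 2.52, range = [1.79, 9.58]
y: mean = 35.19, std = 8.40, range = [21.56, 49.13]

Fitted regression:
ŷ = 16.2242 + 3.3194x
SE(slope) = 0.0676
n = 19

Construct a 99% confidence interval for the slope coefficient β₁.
The 99% CI for β₁ is (3.1235, 3.5153)

Confidence interval for the slope:

The 99% CI for β₁ is: β̂₁ ± t*(α/2, n-2) × SE(β̂₁)

Step 1: Find critical t-value
- Confidence level = 0.99
- Degrees of freedom = n - 2 = 19 - 2 = 17
- t*(α/2, 17) = 2.8982

Step 2: Calculate margin of error
Margin = 2.8982 × 0.0676 = 0.1959

Step 3: Construct interval
CI = 3.3194 ± 0.1959
CI = (3.1235, 3.5153)

Interpretation: We are 99% confident that the true slope β₁ lies between 3.1235 and 3.5153.
Both endpoints are positive, so the data support a genuinely positive slope at this confidence level.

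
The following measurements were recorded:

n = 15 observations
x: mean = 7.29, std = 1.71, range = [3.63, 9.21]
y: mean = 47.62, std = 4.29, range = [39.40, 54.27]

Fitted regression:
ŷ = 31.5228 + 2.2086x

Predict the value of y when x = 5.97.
ŷ = 44.7081

To predict y for x = 5.97, substitute into the regression equation:

ŷ = 31.5228 + 2.2086 × 5.97
ŷ = 31.5228 + 13.1853
ŷ = 44.7081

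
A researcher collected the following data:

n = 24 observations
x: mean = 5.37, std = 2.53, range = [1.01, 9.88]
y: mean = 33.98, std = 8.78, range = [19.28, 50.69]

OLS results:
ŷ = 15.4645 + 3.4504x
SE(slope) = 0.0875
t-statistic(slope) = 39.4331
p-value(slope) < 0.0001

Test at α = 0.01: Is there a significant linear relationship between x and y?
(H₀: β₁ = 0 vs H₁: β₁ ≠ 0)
Reject H₀: p-value < 0.0001 < α = 0.01. The linear relationship is significant at the 1% level.

Hypothesis test for the slope coefficient:

H₀: β₁ = 0 (no linear relationship)
H₁: β₁ ≠ 0 (linear relationship exists)

Test statistic: t = β̂₁ / SE(β̂₁) = 3.4504 / 0.0875 = 39.4331

The p-value (<0.0001) is the probability, under H₀, of a t-statistic at least as extreme as |t| = 39.4331 (two-sided, df = n − 2 = 22).

Decision rule: reject H₀ if p-value < α.
p-value < 0.0001 < α = 0.01 → reject H₀.

There is sufficient evidence at the 1% significance level to conclude that a linear relationship exists between x and y.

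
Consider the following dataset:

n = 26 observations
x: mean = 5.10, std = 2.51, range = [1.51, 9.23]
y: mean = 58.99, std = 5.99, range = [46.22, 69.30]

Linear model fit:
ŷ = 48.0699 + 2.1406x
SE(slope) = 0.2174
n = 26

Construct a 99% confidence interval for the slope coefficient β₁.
The 99% CI for β₁ is (1.5326, 2.7486)

Confidence interval for the slope:

The 99% CI for β₁ is: β̂₁ ± t*(α/2, n-2) × SE(β̂₁)

Step 1: Find critical t-value
- Confidence level = 0.99
- Degrees of freedom = n - 2 = 26 - 2 = 24
- t*(α/2, 24) = 2.7969

Step 2: Calculate margin of error
Margin = 2.7969 × 0.2174 = 0.6080

Step 3: Construct interval
CI = 2.1406 ± 0.6080
CI = (1.5326, 2.7486)

Interpretation: intervals built this way capture the true β₁ in 99% of repeated samples; here the plausible range for the per-unit effect of x on y is 1.5326 to 2.7486.
The interval does not include 0, suggesting a significant linear relationship.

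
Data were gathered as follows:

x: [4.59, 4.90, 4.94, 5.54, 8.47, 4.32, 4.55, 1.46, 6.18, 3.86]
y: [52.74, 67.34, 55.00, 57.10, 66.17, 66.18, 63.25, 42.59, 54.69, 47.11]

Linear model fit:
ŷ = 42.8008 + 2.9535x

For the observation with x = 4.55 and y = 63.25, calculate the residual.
Residual = 7.0108

The residual is the difference between the actual value and the predicted value:

Residual = y - ŷ

Step 1: Calculate predicted value
ŷ = 42.8008 + 2.9535 × 4.55
ŷ = 56.2392

Step 2: Calculate residual
Residual = 63.25 - 56.2392
Residual = 7.0108

The residual is positive, so the observed y = 63.25 sits above the regression line (the line underestimates it by 7.0108).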